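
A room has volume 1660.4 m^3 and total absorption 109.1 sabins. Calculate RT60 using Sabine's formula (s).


Given values:
  V = 1660.4 m^3
  A = 109.1 sabins
Formula: RT60 = 0.161 * V / A
Numerator: 0.161 * 1660.4 = 267.3244
RT60 = 267.3244 / 109.1 = 2.45

2.45 s


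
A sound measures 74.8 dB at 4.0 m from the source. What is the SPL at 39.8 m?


Given values:
  SPL1 = 74.8 dB, r1 = 4.0 m, r2 = 39.8 m
Formula: SPL2 = SPL1 - 20 * log10(r2 / r1)
Compute ratio: r2 / r1 = 39.8 / 4.0 = 9.95
Compute log10: log10(9.95) = 0.997823
Compute drop: 20 * 0.997823 = 19.9565
SPL2 = 74.8 - 19.9565 = 54.84

54.84 dB


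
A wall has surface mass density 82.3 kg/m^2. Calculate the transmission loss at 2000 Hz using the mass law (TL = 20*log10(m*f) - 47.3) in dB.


Given values:
  m = 82.3 kg/m^2, f = 2000 Hz
Formula: TL = 20 * log10(m * f) - 47.3
Compute m * f = 82.3 * 2000 = 164600.0
Compute log10(164600.0) = 5.21643
Compute 20 * 5.21643 = 104.3286
TL = 104.3286 - 47.3 = 57.03

57.03 dB


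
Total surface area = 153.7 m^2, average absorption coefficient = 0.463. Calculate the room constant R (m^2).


Given values:
  S = 153.7 m^2, alpha = 0.463
Formula: R = S * alpha / (1 - alpha)
Numerator: 153.7 * 0.463 = 71.1631
Denominator: 1 - 0.463 = 0.537
R = 71.1631 / 0.537 = 132.52

132.52 m^2


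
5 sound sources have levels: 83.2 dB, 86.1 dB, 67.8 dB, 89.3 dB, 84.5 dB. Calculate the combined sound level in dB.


Formula: L_total = 10 * log10( sum(10^(Li/10)) )
  Source 1: 10^(83.2/10) = 208929613.0854
  Source 2: 10^(86.1/10) = 407380277.8041
  Source 3: 10^(67.8/10) = 6025595.8607
  Source 4: 10^(89.3/10) = 851138038.2024
  Source 5: 10^(84.5/10) = 281838293.1264
Sum of linear values = 1755311818.079
L_total = 10 * log10(1755311818.079) = 92.44

92.44 dB


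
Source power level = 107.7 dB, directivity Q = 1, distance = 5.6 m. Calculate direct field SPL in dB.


Given values:
  Lw = 107.7 dB, Q = 1, r = 5.6 m
Formula: SPL = Lw + 10 * log10(Q / (4 * pi * r^2))
Compute 4 * pi * r^2 = 4 * pi * 5.6^2 = 394.0814
Compute Q / denom = 1 / 394.0814 = 0.00253755
Compute 10 * log10(0.00253755) = -25.9559
SPL = 107.7 + (-25.9559) = 81.74

81.74 dB


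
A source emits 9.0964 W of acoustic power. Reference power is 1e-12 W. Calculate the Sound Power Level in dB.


Given values:
  W = 9.0964 W
  W_ref = 1e-12 W
Formula: SWL = 10 * log10(W / W_ref)
Compute ratio: W / W_ref = 9096400000000
Compute log10: log10(9096400000000) = 12.95887
Multiply: SWL = 10 * 12.95887 = 129.59

129.59 dB


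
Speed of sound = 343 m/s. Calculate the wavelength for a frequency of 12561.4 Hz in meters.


Given values:
  c = 343 m/s, f = 12561.4 Hz
Formula: lambda = c / f
lambda = 343 / 12561.4
lambda = 0.0273

0.0273 m


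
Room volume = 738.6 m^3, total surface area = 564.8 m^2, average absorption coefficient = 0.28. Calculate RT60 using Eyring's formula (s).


Given values:
  V = 738.6 m^3, S = 564.8 m^2, alpha = 0.28
Formula: RT60 = 0.161 * V / (-S * ln(1 - alpha))
Compute ln(1 - 0.28) = ln(0.72) = -0.328504
Denominator: -564.8 * -0.328504 = 185.5391
Numerator: 0.161 * 738.6 = 118.9146
RT60 = 118.9146 / 185.5391 = 0.641

0.641 s


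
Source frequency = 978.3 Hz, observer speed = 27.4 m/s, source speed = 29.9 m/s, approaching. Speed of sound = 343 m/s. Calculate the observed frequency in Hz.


Given values:
  f_s = 978.3 Hz, v_o = 27.4 m/s, v_s = 29.9 m/s
  Direction: approaching
Formula: f_o = f_s * (c + v_o) / (c - v_s)
Numerator: c + v_o = 343 + 27.4 = 370.4
Denominator: c - v_s = 343 - 29.9 = 313.1
f_o = 978.3 * 370.4 / 313.1 = 1157.34

1157.34 Hz


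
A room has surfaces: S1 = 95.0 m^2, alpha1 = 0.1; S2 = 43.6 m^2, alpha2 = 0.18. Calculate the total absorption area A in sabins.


Given surfaces:
  Surface 1: 95.0 * 0.1 = 9.5
  Surface 2: 43.6 * 0.18 = 7.848
Formula: A = sum(Si * alpha_i)
A = 9.5 + 7.848
A = 17.35

17.35 sabins


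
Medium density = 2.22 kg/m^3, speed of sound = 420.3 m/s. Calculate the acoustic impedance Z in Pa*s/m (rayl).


Given values:
  rho = 2.22 kg/m^3
  c = 420.3 m/s
Formula: Z = rho * c
Z = 2.22 * 420.3
Z = 933.07

933.07 rayl


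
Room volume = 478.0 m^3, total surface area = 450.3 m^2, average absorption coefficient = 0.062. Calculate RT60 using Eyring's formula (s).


Given values:
  V = 478.0 m^3, S = 450.3 m^2, alpha = 0.062
Formula: RT60 = 0.161 * V / (-S * ln(1 - alpha))
Compute ln(1 - 0.062) = ln(0.938) = -0.064005
Denominator: -450.3 * -0.064005 = 28.8215
Numerator: 0.161 * 478.0 = 76.958
RT60 = 76.958 / 28.8215 = 2.67

2.67 s


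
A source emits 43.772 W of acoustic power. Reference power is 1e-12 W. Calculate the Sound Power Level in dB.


Given values:
  W = 43.772 W
  W_ref = 1e-12 W
Formula: SWL = 10 * log10(W / W_ref)
Compute ratio: W / W_ref = 43772000000000
Compute log10: log10(43772000000000) = 13.641196
Multiply: SWL = 10 * 13.641196 = 136.41

136.41 dB


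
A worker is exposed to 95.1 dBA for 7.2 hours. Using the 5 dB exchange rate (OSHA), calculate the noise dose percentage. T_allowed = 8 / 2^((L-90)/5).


Given values:
  L = 95.1 dBA, T = 7.2 hours
Formula: T_allowed = 8 / 2^((L - 90) / 5)
Compute exponent: (95.1 - 90) / 5 = 1.02
Compute 2^(1.02) = 2.027919
T_allowed = 8 / 2.027919 = 3.944931 hours
Dose = (T / T_allowed) * 100
Dose = (7.2 / 3.944931) * 100 = 182.51

182.51 %


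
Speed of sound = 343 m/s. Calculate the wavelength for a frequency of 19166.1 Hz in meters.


Given values:
  c = 343 m/s, f = 19166.1 Hz
Formula: lambda = c / f
lambda = 343 / 19166.1
lambda = 0.0179

0.0179 m


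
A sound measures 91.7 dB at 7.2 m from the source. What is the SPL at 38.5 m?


Given values:
  SPL1 = 91.7 dB, r1 = 7.2 m, r2 = 38.5 m
Formula: SPL2 = SPL1 - 20 * log10(r2 / r1)
Compute ratio: r2 / r1 = 38.5 / 7.2 = 5.3472
Compute log10: log10(5.3472) = 0.728126
Compute drop: 20 * 0.728126 = 14.5625
SPL2 = 91.7 - 14.5625 = 77.14

77.14 dB


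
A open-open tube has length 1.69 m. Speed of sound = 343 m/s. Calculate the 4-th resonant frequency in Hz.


Given values:
  Tube type: open-open, L = 1.69 m, c = 343 m/s, n = 4
Formula: f_n = n * c / (2 * L)
Compute 2 * L = 2 * 1.69 = 3.38
f = 4 * 343 / 3.38
f = 405.92

405.92 Hz


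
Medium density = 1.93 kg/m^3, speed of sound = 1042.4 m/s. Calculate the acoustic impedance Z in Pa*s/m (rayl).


Given values:
  rho = 1.93 kg/m^3
  c = 1042.4 m/s
Formula: Z = rho * c
Z = 1.93 * 1042.4
Z = 2011.83

2011.83 rayl


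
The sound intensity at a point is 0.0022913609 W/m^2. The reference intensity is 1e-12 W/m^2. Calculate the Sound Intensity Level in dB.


Given values:
  I = 0.0022913609 W/m^2
  I_ref = 1e-12 W/m^2
Formula: SIL = 10 * log10(I / I_ref)
Compute ratio: I / I_ref = 2291360900
Compute log10: log10(2291360900) = 9.360093
Multiply: SIL = 10 * 9.360093 = 93.6

93.6 dB


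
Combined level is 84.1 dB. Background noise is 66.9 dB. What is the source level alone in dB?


Given values:
  L_total = 84.1 dB, L_bg = 66.9 dB
Formula: L_source = 10 * log10(10^(L_total/10) - 10^(L_bg/10))
Convert to linear:
  10^(84.1/10) = 257039578.2769
  10^(66.9/10) = 4897788.1937
Difference: 257039578.2769 - 4897788.1937 = 252141790.0832
L_source = 10 * log10(252141790.0832) = 84.02

84.02 dB


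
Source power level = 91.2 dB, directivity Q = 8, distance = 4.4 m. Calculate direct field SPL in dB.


Given values:
  Lw = 91.2 dB, Q = 8, r = 4.4 m
Formula: SPL = Lw + 10 * log10(Q / (4 * pi * r^2))
Compute 4 * pi * r^2 = 4 * pi * 4.4^2 = 243.2849
Compute Q / denom = 8 / 243.2849 = 0.03288326
Compute 10 * log10(0.03288326) = -14.8303
SPL = 91.2 + (-14.8303) = 76.37

76.37 dB


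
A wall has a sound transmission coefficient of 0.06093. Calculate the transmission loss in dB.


Given values:
  tau = 0.06093
Formula: TL = 10 * log10(1 / tau)
Compute 1 / tau = 1 / 0.06093 = 16.4123
Compute log10(16.4123) = 1.215169
TL = 10 * 1.215169 = 12.15

12.15 dB


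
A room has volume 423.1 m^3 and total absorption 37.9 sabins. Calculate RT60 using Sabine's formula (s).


Given values:
  V = 423.1 m^3
  A = 37.9 sabins
Formula: RT60 = 0.161 * V / A
Numerator: 0.161 * 423.1 = 68.1191
RT60 = 68.1191 / 37.9 = 1.797

1.797 s


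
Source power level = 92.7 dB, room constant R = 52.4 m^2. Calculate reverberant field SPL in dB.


Given values:
  Lw = 92.7 dB, R = 52.4 m^2
Formula: SPL = Lw + 10 * log10(4 / R)
Compute 4 / R = 4 / 52.4 = 0.076336
Compute 10 * log10(0.076336) = -11.1727
SPL = 92.7 + (-11.1727) = 81.53

81.53 dB


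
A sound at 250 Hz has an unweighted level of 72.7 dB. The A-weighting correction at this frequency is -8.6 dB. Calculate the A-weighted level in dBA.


Given values:
  SPL = 72.7 dB
  A-weighting at 250 Hz = -8.6 dB
Formula: L_A = SPL + A_weight
L_A = 72.7 + (-8.6)
L_A = 64.1

64.1 dBA


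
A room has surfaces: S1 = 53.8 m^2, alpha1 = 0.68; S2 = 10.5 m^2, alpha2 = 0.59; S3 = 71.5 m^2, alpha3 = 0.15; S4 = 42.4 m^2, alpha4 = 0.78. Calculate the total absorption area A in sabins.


Given surfaces:
  Surface 1: 53.8 * 0.68 = 36.584
  Surface 2: 10.5 * 0.59 = 6.195
  Surface 3: 71.5 * 0.15 = 10.725
  Surface 4: 42.4 * 0.78 = 33.072
Formula: A = sum(Si * alpha_i)
A = 36.584 + 6.195 + 10.725 + 33.072
A = 86.58

86.58 sabins


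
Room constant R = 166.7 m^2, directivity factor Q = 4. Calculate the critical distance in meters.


Given values:
  R = 166.7 m^2, Q = 4
Formula: d_c = 0.141 * sqrt(Q * R)
Compute Q * R = 4 * 166.7 = 666.8
Compute sqrt(666.8) = 25.8225
d_c = 0.141 * 25.8225 = 3.641

3.641 m


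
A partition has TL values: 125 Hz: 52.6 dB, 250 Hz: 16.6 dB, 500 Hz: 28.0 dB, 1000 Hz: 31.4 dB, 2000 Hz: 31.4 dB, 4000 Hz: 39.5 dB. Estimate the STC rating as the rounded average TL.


Given TL values at each frequency:
  125 Hz: 52.6 dB
  250 Hz: 16.6 dB
  500 Hz: 28.0 dB
  1000 Hz: 31.4 dB
  2000 Hz: 31.4 dB
  4000 Hz: 39.5 dB
Formula: STC ~ round(average of TL values)
Sum = 52.6 + 16.6 + 28.0 + 31.4 + 31.4 + 39.5 = 199.5
Average = 199.5 / 6 = 33.25
Rounded: 33

33


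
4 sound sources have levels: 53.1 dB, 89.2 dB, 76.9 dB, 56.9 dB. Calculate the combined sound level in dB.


Formula: L_total = 10 * log10( sum(10^(Li/10)) )
  Source 1: 10^(53.1/10) = 204173.7945
  Source 2: 10^(89.2/10) = 831763771.1027
  Source 3: 10^(76.9/10) = 48977881.9368
  Source 4: 10^(56.9/10) = 489778.8194
Sum of linear values = 881435605.6534
L_total = 10 * log10(881435605.6534) = 89.45

89.45 dB


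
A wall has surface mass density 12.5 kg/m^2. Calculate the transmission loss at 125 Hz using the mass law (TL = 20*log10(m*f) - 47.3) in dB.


Given values:
  m = 12.5 kg/m^2, f = 125 Hz
Formula: TL = 20 * log10(m * f) - 47.3
Compute m * f = 12.5 * 125 = 1562.5
Compute log10(1562.5) = 3.19382
Compute 20 * 3.19382 = 63.8764
TL = 63.8764 - 47.3 = 16.58

16.58 dB


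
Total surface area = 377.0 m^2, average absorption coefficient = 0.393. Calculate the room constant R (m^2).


Given values:
  S = 377.0 m^2, alpha = 0.393
Formula: R = S * alpha / (1 - alpha)
Numerator: 377.0 * 0.393 = 148.161
Denominator: 1 - 0.393 = 0.607
R = 148.161 / 0.607 = 244.09

244.09 m^2


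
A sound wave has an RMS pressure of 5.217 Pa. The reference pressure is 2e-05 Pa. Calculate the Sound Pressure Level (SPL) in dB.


Given values:
  p = 5.217 Pa
  p_ref = 2e-05 Pa
Formula: SPL = 20 * log10(p / p_ref)
Compute ratio: p / p_ref = 5.217 / 2e-05 = 260850
Compute log10: log10(260850) = 5.416391
Multiply: SPL = 20 * 5.416391 = 108.33

108.33 dB


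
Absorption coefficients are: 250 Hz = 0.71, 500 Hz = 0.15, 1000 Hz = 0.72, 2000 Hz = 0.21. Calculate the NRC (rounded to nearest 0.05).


Given values:
  a_250 = 0.71, a_500 = 0.15
  a_1000 = 0.72, a_2000 = 0.21
Formula: NRC = (a250 + a500 + a1000 + a2000) / 4
Sum = 0.71 + 0.15 + 0.72 + 0.21 = 1.79
NRC = 1.79 / 4 = 0.4475
Rounded to nearest 0.05: 0.45

0.45


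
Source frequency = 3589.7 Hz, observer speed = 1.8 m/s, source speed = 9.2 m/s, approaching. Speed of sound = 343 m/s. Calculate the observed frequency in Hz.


Given values:
  f_s = 3589.7 Hz, v_o = 1.8 m/s, v_s = 9.2 m/s
  Direction: approaching
Formula: f_o = f_s * (c + v_o) / (c - v_s)
Numerator: c + v_o = 343 + 1.8 = 344.8
Denominator: c - v_s = 343 - 9.2 = 333.8
f_o = 3589.7 * 344.8 / 333.8 = 3707.99

3707.99 Hz


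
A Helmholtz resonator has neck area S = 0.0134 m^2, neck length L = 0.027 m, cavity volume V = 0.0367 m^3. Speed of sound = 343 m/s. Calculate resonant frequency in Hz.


Given values:
  S = 0.0134 m^2, L = 0.027 m, V = 0.0367 m^3, c = 343 m/s
Formula: f = (c / (2*pi)) * sqrt(S / (V * L))
Compute V * L = 0.0367 * 0.027 = 0.0009909
Compute S / (V * L) = 0.0134 / 0.0009909 = 13.5231
Compute sqrt(13.5231) = 3.677377
Compute c / (2*pi) = 343 / 6.283185 = 54.590148
f = 54.590148 * 3.677377 = 200.75

200.75 Hz


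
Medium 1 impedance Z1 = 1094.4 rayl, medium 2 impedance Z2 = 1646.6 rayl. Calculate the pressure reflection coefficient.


Given values:
  Z1 = 1094.4 rayl, Z2 = 1646.6 rayl
Formula: R = (Z2 - Z1) / (Z2 + Z1)
Numerator: Z2 - Z1 = 1646.6 - 1094.4 = 552.2
Denominator: Z2 + Z1 = 1646.6 + 1094.4 = 2741.0
R = 552.2 / 2741.0 = 0.2015

0.2015


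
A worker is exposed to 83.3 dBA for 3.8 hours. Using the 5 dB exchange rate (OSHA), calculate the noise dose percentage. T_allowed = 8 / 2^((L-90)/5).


Given values:
  L = 83.3 dBA, T = 3.8 hours
Formula: T_allowed = 8 / 2^((L - 90) / 5)
Compute exponent: (83.3 - 90) / 5 = -1.34
Compute 2^(-1.34) = 0.395021
T_allowed = 8 / 0.395021 = 20.252088 hours
Dose = (T / T_allowed) * 100
Dose = (3.8 / 20.252088) * 100 = 18.76

18.76 %


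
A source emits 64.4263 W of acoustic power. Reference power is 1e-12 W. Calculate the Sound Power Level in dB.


Given values:
  W = 64.4263 W
  W_ref = 1e-12 W
Formula: SWL = 10 * log10(W / W_ref)
Compute ratio: W / W_ref = 64426300000000
Compute log10: log10(64426300000000) = 13.809063
Multiply: SWL = 10 * 13.809063 = 138.09

138.09 dB


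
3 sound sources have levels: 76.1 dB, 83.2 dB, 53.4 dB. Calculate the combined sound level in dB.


Formula: L_total = 10 * log10( sum(10^(Li/10)) )
  Source 1: 10^(76.1/10) = 40738027.7804
  Source 2: 10^(83.2/10) = 208929613.0854
  Source 3: 10^(53.4/10) = 218776.1624
Sum of linear values = 249886417.0282
L_total = 10 * log10(249886417.0282) = 83.98

83.98 dB


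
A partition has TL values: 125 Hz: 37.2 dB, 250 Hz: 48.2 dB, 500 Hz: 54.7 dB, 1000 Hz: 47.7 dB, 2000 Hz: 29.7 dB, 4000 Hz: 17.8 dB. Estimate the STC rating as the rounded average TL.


Given TL values at each frequency:
  125 Hz: 37.2 dB
  250 Hz: 48.2 dB
  500 Hz: 54.7 dB
  1000 Hz: 47.7 dB
  2000 Hz: 29.7 dB
  4000 Hz: 17.8 dB
Formula: STC ~ round(average of TL values)
Sum = 37.2 + 48.2 + 54.7 + 47.7 + 29.7 + 17.8 = 235.3
Average = 235.3 / 6 = 39.22
Rounded: 39

39


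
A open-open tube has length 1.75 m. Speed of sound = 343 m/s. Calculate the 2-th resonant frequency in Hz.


Given values:
  Tube type: open-open, L = 1.75 m, c = 343 m/s, n = 2
Formula: f_n = n * c / (2 * L)
Compute 2 * L = 2 * 1.75 = 3.5
f = 2 * 343 / 3.5
f = 196.0

196.0 Hz


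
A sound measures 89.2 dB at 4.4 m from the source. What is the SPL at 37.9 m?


Given values:
  SPL1 = 89.2 dB, r1 = 4.4 m, r2 = 37.9 m
Formula: SPL2 = SPL1 - 20 * log10(r2 / r1)
Compute ratio: r2 / r1 = 37.9 / 4.4 = 8.6136
Compute log10: log10(8.6136) = 0.935185
Compute drop: 20 * 0.935185 = 18.7037
SPL2 = 89.2 - 18.7037 = 70.5

70.5 dB


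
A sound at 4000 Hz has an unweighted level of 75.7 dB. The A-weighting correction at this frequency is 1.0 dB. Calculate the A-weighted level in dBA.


Given values:
  SPL = 75.7 dB
  A-weighting at 4000 Hz = 1.0 dB
Formula: L_A = SPL + A_weight
L_A = 75.7 + (1.0)
L_A = 76.7

76.7 dBA


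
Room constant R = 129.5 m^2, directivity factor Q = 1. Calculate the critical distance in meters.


Given values:
  R = 129.5 m^2, Q = 1
Formula: d_c = 0.141 * sqrt(Q * R)
Compute Q * R = 1 * 129.5 = 129.5
Compute sqrt(129.5) = 11.3798
d_c = 0.141 * 11.3798 = 1.605

1.605 m


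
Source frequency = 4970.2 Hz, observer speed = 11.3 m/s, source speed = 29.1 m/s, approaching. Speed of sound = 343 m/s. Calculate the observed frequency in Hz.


Given values:
  f_s = 4970.2 Hz, v_o = 11.3 m/s, v_s = 29.1 m/s
  Direction: approaching
Formula: f_o = f_s * (c + v_o) / (c - v_s)
Numerator: c + v_o = 343 + 11.3 = 354.3
Denominator: c - v_s = 343 - 29.1 = 313.9
f_o = 4970.2 * 354.3 / 313.9 = 5609.88

5609.88 Hz


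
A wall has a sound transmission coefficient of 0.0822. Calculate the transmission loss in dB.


Given values:
  tau = 0.0822
Formula: TL = 10 * log10(1 / tau)
Compute 1 / tau = 1 / 0.0822 = 12.1655
Compute log10(12.1655) = 1.08513
TL = 10 * 1.08513 = 10.85

10.85 dB


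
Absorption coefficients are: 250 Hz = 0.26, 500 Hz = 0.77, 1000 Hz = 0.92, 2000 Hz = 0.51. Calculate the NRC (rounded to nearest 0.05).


Given values:
  a_250 = 0.26, a_500 = 0.77
  a_1000 = 0.92, a_2000 = 0.51
Formula: NRC = (a250 + a500 + a1000 + a2000) / 4
Sum = 0.26 + 0.77 + 0.92 + 0.51 = 2.46
NRC = 2.46 / 4 = 0.615
Rounded to nearest 0.05: 0.6

0.6


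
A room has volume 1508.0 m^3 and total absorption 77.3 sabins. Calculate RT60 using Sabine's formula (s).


Given values:
  V = 1508.0 m^3
  A = 77.3 sabins
Formula: RT60 = 0.161 * V / A
Numerator: 0.161 * 1508.0 = 242.788
RT60 = 242.788 / 77.3 = 3.141

3.141 s


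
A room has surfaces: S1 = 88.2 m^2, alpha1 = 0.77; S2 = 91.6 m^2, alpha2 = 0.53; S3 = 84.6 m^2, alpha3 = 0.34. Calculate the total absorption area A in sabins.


Given surfaces:
  Surface 1: 88.2 * 0.77 = 67.914
  Surface 2: 91.6 * 0.53 = 48.548
  Surface 3: 84.6 * 0.34 = 28.764
Formula: A = sum(Si * alpha_i)
A = 67.914 + 48.548 + 28.764
A = 145.23

145.23 sabins


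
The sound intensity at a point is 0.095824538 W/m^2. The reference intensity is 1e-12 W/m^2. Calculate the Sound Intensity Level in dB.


Given values:
  I = 0.095824538 W/m^2
  I_ref = 1e-12 W/m^2
Formula: SIL = 10 * log10(I / I_ref)
Compute ratio: I / I_ref = 95824538000
Compute log10: log10(95824538000) = 10.981477
Multiply: SIL = 10 * 10.981477 = 109.81

109.81 dB


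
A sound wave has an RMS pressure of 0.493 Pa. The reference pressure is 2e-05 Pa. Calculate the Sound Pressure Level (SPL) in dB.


Given values:
  p = 0.493 Pa
  p_ref = 2e-05 Pa
Formula: SPL = 20 * log10(p / p_ref)
Compute ratio: p / p_ref = 0.493 / 2e-05 = 24650
Compute log10: log10(24650) = 4.391817
Multiply: SPL = 20 * 4.391817 = 87.84

87.84 dB


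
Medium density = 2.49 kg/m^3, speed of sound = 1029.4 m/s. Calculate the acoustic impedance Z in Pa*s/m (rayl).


Given values:
  rho = 2.49 kg/m^3
  c = 1029.4 m/s
Formula: Z = rho * c
Z = 2.49 * 1029.4
Z = 2563.21

2563.21 rayl


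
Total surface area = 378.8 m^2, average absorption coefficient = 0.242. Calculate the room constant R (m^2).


Given values:
  S = 378.8 m^2, alpha = 0.242
Formula: R = S * alpha / (1 - alpha)
Numerator: 378.8 * 0.242 = 91.6696
Denominator: 1 - 0.242 = 0.758
R = 91.6696 / 0.758 = 120.94

120.94 m^2


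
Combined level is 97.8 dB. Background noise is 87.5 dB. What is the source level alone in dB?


Given values:
  L_total = 97.8 dB, L_bg = 87.5 dB
Formula: L_source = 10 * log10(10^(L_total/10) - 10^(L_bg/10))
Convert to linear:
  10^(97.8/10) = 6025595860.7436
  10^(87.5/10) = 562341325.1903
Difference: 6025595860.7436 - 562341325.1903 = 5463254535.5533
L_source = 10 * log10(5463254535.5533) = 97.37

97.37 dB


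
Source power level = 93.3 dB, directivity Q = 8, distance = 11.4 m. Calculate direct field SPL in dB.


Given values:
  Lw = 93.3 dB, Q = 8, r = 11.4 m
Formula: SPL = Lw + 10 * log10(Q / (4 * pi * r^2))
Compute 4 * pi * r^2 = 4 * pi * 11.4^2 = 1633.1255
Compute Q / denom = 8 / 1633.1255 = 0.00489858
Compute 10 * log10(0.00489858) = -23.0993
SPL = 93.3 + (-23.0993) = 70.2

70.2 dB


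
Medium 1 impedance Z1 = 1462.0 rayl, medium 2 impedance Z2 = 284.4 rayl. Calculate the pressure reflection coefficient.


Given values:
  Z1 = 1462.0 rayl, Z2 = 284.4 rayl
Formula: R = (Z2 - Z1) / (Z2 + Z1)
Numerator: Z2 - Z1 = 284.4 - 1462.0 = -1177.6
Denominator: Z2 + Z1 = 284.4 + 1462.0 = 1746.4
R = -1177.6 / 1746.4 = -0.6743

-0.6743


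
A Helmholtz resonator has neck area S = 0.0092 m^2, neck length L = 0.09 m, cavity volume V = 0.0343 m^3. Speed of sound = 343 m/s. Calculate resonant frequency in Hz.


Given values:
  S = 0.0092 m^2, L = 0.09 m, V = 0.0343 m^3, c = 343 m/s
Formula: f = (c / (2*pi)) * sqrt(S / (V * L))
Compute V * L = 0.0343 * 0.09 = 0.003087
Compute S / (V * L) = 0.0092 / 0.003087 = 2.9802
Compute sqrt(2.9802) = 1.726326
Compute c / (2*pi) = 343 / 6.283185 = 54.590148
f = 54.590148 * 1.726326 = 94.24

94.24 Hz


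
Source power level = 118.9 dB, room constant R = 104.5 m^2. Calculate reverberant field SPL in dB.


Given values:
  Lw = 118.9 dB, R = 104.5 m^2
Formula: SPL = Lw + 10 * log10(4 / R)
Compute 4 / R = 4 / 104.5 = 0.038278
Compute 10 * log10(0.038278) = -14.1705
SPL = 118.9 + (-14.1705) = 104.73

104.73 dB


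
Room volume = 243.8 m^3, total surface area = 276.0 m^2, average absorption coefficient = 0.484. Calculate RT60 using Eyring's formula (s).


Given values:
  V = 243.8 m^3, S = 276.0 m^2, alpha = 0.484
Formula: RT60 = 0.161 * V / (-S * ln(1 - alpha))
Compute ln(1 - 0.484) = ln(0.516) = -0.661649
Denominator: -276.0 * -0.661649 = 182.6151
Numerator: 0.161 * 243.8 = 39.2518
RT60 = 39.2518 / 182.6151 = 0.215

0.215 s


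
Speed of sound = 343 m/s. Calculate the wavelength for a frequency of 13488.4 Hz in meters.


Given values:
  c = 343 m/s, f = 13488.4 Hz
Formula: lambda = c / f
lambda = 343 / 13488.4
lambda = 0.0254

0.0254 m


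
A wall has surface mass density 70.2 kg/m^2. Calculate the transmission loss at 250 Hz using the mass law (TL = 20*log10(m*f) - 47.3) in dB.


Given values:
  m = 70.2 kg/m^2, f = 250 Hz
Formula: TL = 20 * log10(m * f) - 47.3
Compute m * f = 70.2 * 250 = 17550.0
Compute log10(17550.0) = 4.244277
Compute 20 * 4.244277 = 84.8855
TL = 84.8855 - 47.3 = 37.59

37.59 dB


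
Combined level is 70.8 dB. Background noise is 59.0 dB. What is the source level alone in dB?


Given values:
  L_total = 70.8 dB, L_bg = 59.0 dB
Formula: L_source = 10 * log10(10^(L_total/10) - 10^(L_bg/10))
Convert to linear:
  10^(70.8/10) = 12022644.3462
  10^(59.0/10) = 794328.2347
Difference: 12022644.3462 - 794328.2347 = 11228316.1115
L_source = 10 * log10(11228316.1115) = 70.5

70.5 dB


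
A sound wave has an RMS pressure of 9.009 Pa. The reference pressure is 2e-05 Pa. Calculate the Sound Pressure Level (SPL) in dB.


Given values:
  p = 9.009 Pa
  p_ref = 2e-05 Pa
Formula: SPL = 20 * log10(p / p_ref)
Compute ratio: p / p_ref = 9.009 / 2e-05 = 450450
Compute log10: log10(450450) = 5.653647
Multiply: SPL = 20 * 5.653647 = 113.07

113.07 dB


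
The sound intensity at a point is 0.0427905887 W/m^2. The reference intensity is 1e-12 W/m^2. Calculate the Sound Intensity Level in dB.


Given values:
  I = 0.0427905887 W/m^2
  I_ref = 1e-12 W/m^2
Formula: SIL = 10 * log10(I / I_ref)
Compute ratio: I / I_ref = 42790588700
Compute log10: log10(42790588700) = 10.631348
Multiply: SIL = 10 * 10.631348 = 106.31

106.31 dB


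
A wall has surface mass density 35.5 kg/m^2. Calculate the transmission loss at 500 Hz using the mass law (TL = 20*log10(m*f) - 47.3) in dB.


Given values:
  m = 35.5 kg/m^2, f = 500 Hz
Formula: TL = 20 * log10(m * f) - 47.3
Compute m * f = 35.5 * 500 = 17750.0
Compute log10(17750.0) = 4.249198
Compute 20 * 4.249198 = 84.984
TL = 84.984 - 47.3 = 37.68

37.68 dB


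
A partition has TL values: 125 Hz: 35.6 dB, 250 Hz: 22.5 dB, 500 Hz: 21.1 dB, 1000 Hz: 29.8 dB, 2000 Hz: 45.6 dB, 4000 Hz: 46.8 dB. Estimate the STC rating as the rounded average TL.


Given TL values at each frequency:
  125 Hz: 35.6 dB
  250 Hz: 22.5 dB
  500 Hz: 21.1 dB
  1000 Hz: 29.8 dB
  2000 Hz: 45.6 dB
  4000 Hz: 46.8 dB
Formula: STC ~ round(average of TL values)
Sum = 35.6 + 22.5 + 21.1 + 29.8 + 45.6 + 46.8 = 201.4
Average = 201.4 / 6 = 33.57
Rounded: 34

34


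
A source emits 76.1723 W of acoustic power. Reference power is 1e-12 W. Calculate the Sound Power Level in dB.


Given values:
  W = 76.1723 W
  W_ref = 1e-12 W
Formula: SWL = 10 * log10(W / W_ref)
Compute ratio: W / W_ref = 76172300000000
Compute log10: log10(76172300000000) = 13.881797
Multiply: SWL = 10 * 13.881797 = 138.82

138.82 dB


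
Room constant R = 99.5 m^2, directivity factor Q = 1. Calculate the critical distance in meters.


Given values:
  R = 99.5 m^2, Q = 1
Formula: d_c = 0.141 * sqrt(Q * R)
Compute Q * R = 1 * 99.5 = 99.5
Compute sqrt(99.5) = 9.975
d_c = 0.141 * 9.975 = 1.406

1.406 m


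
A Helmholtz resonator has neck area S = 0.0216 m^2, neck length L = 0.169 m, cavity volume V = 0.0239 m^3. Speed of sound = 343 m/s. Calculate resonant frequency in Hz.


Given values:
  S = 0.0216 m^2, L = 0.169 m, V = 0.0239 m^3, c = 343 m/s
Formula: f = (c / (2*pi)) * sqrt(S / (V * L))
Compute V * L = 0.0239 * 0.169 = 0.0040391
Compute S / (V * L) = 0.0216 / 0.0040391 = 5.3477
Compute sqrt(5.3477) = 2.312509
Compute c / (2*pi) = 343 / 6.283185 = 54.590148
f = 54.590148 * 2.312509 = 126.24

126.24 Hz


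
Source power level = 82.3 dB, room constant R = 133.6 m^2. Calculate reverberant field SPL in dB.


Given values:
  Lw = 82.3 dB, R = 133.6 m^2
Formula: SPL = Lw + 10 * log10(4 / R)
Compute 4 / R = 4 / 133.6 = 0.02994
Compute 10 * log10(0.02994) = -15.2375
SPL = 82.3 + (-15.2375) = 67.06

67.06 dB


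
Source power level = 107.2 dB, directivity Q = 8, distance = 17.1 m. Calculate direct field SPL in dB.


Given values:
  Lw = 107.2 dB, Q = 8, r = 17.1 m
Formula: SPL = Lw + 10 * log10(Q / (4 * pi * r^2))
Compute 4 * pi * r^2 = 4 * pi * 17.1^2 = 3674.5324
Compute Q / denom = 8 / 3674.5324 = 0.00217715
Compute 10 * log10(0.00217715) = -26.6211
SPL = 107.2 + (-26.6211) = 80.58

80.58 dB


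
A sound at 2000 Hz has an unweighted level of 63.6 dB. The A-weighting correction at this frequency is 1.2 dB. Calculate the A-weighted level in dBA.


Given values:
  SPL = 63.6 dB
  A-weighting at 2000 Hz = 1.2 dB
Formula: L_A = SPL + A_weight
L_A = 63.6 + (1.2)
L_A = 64.8

64.8 dBA


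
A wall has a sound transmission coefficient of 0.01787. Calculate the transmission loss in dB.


Given values:
  tau = 0.01787
Formula: TL = 10 * log10(1 / tau)
Compute 1 / tau = 1 / 0.01787 = 55.9597
Compute log10(55.9597) = 1.747875
TL = 10 * 1.747875 = 17.48

17.48 dB


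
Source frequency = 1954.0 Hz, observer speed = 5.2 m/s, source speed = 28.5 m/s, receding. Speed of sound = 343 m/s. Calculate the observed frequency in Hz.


Given values:
  f_s = 1954.0 Hz, v_o = 5.2 m/s, v_s = 28.5 m/s
  Direction: receding
Formula: f_o = f_s * (c - v_o) / (c + v_s)
Numerator: c - v_o = 343 - 5.2 = 337.8
Denominator: c + v_s = 343 + 28.5 = 371.5
f_o = 1954.0 * 337.8 / 371.5 = 1776.75

1776.75 Hz


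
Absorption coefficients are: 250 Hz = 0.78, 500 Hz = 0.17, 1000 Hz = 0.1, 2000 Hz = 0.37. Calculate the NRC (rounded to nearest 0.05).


Given values:
  a_250 = 0.78, a_500 = 0.17
  a_1000 = 0.1, a_2000 = 0.37
Formula: NRC = (a250 + a500 + a1000 + a2000) / 4
Sum = 0.78 + 0.17 + 0.1 + 0.37 = 1.42
NRC = 1.42 / 4 = 0.355
Rounded to nearest 0.05: 0.35

0.35


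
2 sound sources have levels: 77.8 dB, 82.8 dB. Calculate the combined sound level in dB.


Formula: L_total = 10 * log10( sum(10^(Li/10)) )
  Source 1: 10^(77.8/10) = 60255958.6074
  Source 2: 10^(82.8/10) = 190546071.7963
Sum of linear values = 250802030.4037
L_total = 10 * log10(250802030.4037) = 83.99

83.99 dB


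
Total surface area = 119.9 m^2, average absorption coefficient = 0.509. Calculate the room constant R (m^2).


Given values:
  S = 119.9 m^2, alpha = 0.509
Formula: R = S * alpha / (1 - alpha)
Numerator: 119.9 * 0.509 = 61.0291
Denominator: 1 - 0.509 = 0.491
R = 61.0291 / 0.491 = 124.3

124.3 m^2


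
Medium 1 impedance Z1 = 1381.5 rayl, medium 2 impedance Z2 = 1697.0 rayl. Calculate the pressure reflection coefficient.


Given values:
  Z1 = 1381.5 rayl, Z2 = 1697.0 rayl
Formula: R = (Z2 - Z1) / (Z2 + Z1)
Numerator: Z2 - Z1 = 1697.0 - 1381.5 = 315.5
Denominator: Z2 + Z1 = 1697.0 + 1381.5 = 3078.5
R = 315.5 / 3078.5 = 0.1025

0.1025


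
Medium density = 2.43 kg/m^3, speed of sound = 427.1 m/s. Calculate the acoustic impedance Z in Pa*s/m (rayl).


Given values:
  rho = 2.43 kg/m^3
  c = 427.1 m/s
Formula: Z = rho * c
Z = 2.43 * 427.1
Z = 1037.85

1037.85 rayl


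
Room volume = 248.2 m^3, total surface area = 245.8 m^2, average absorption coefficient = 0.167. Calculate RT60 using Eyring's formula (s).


Given values:
  V = 248.2 m^3, S = 245.8 m^2, alpha = 0.167
Formula: RT60 = 0.161 * V / (-S * ln(1 - alpha))
Compute ln(1 - 0.167) = ln(0.833) = -0.182722
Denominator: -245.8 * -0.182722 = 44.9131
Numerator: 0.161 * 248.2 = 39.9602
RT60 = 39.9602 / 44.9131 = 0.89

0.89 s


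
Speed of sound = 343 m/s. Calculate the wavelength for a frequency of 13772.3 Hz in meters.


Given values:
  c = 343 m/s, f = 13772.3 Hz
Formula: lambda = c / f
lambda = 343 / 13772.3
lambda = 0.0249

0.0249 m


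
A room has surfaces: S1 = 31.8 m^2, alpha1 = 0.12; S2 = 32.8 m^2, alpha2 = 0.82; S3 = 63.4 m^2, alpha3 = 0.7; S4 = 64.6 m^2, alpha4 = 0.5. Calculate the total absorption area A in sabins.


Given surfaces:
  Surface 1: 31.8 * 0.12 = 3.816
  Surface 2: 32.8 * 0.82 = 26.896
  Surface 3: 63.4 * 0.7 = 44.38
  Surface 4: 64.6 * 0.5 = 32.3
Formula: A = sum(Si * alpha_i)
A = 3.816 + 26.896 + 44.38 + 32.3
A = 107.39

107.39 sabins


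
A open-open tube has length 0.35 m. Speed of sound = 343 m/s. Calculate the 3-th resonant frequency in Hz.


Given values:
  Tube type: open-open, L = 0.35 m, c = 343 m/s, n = 3
Formula: f_n = n * c / (2 * L)
Compute 2 * L = 2 * 0.35 = 0.7
f = 3 * 343 / 0.7
f = 1470.0

1470.0 Hz


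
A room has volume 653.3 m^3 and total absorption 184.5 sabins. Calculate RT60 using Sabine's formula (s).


Given values:
  V = 653.3 m^3
  A = 184.5 sabins
Formula: RT60 = 0.161 * V / A
Numerator: 0.161 * 653.3 = 105.1813
RT60 = 105.1813 / 184.5 = 0.57

0.57 s


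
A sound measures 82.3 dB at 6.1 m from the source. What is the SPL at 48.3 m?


Given values:
  SPL1 = 82.3 dB, r1 = 6.1 m, r2 = 48.3 m
Formula: SPL2 = SPL1 - 20 * log10(r2 / r1)
Compute ratio: r2 / r1 = 48.3 / 6.1 = 7.918
Compute log10: log10(7.918) = 0.898615
Compute drop: 20 * 0.898615 = 17.9723
SPL2 = 82.3 - 17.9723 = 64.33

64.33 dB


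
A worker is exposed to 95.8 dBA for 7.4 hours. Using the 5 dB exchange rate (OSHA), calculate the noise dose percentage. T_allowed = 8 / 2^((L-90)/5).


Given values:
  L = 95.8 dBA, T = 7.4 hours
Formula: T_allowed = 8 / 2^((L - 90) / 5)
Compute exponent: (95.8 - 90) / 5 = 1.16
Compute 2^(1.16) = 2.234574
T_allowed = 8 / 2.234574 = 3.580101 hours
Dose = (T / T_allowed) * 100
Dose = (7.4 / 3.580101) * 100 = 206.7

206.7 %


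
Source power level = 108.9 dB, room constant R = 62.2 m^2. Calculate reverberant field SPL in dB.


Given values:
  Lw = 108.9 dB, R = 62.2 m^2
Formula: SPL = Lw + 10 * log10(4 / R)
Compute 4 / R = 4 / 62.2 = 0.064309
Compute 10 * log10(0.064309) = -11.9173
SPL = 108.9 + (-11.9173) = 96.98

96.98 dB


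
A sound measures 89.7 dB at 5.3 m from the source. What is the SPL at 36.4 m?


Given values:
  SPL1 = 89.7 dB, r1 = 5.3 m, r2 = 36.4 m
Formula: SPL2 = SPL1 - 20 * log10(r2 / r1)
Compute ratio: r2 / r1 = 36.4 / 5.3 = 6.8679
Compute log10: log10(6.8679) = 0.836824
Compute drop: 20 * 0.836824 = 16.7365
SPL2 = 89.7 - 16.7365 = 72.96

72.96 dB


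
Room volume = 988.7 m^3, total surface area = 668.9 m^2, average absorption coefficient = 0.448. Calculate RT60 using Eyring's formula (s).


Given values:
  V = 988.7 m^3, S = 668.9 m^2, alpha = 0.448
Formula: RT60 = 0.161 * V / (-S * ln(1 - alpha))
Compute ln(1 - 0.448) = ln(0.552) = -0.594207
Denominator: -668.9 * -0.594207 = 397.4651
Numerator: 0.161 * 988.7 = 159.1807
RT60 = 159.1807 / 397.4651 = 0.4

0.4 s


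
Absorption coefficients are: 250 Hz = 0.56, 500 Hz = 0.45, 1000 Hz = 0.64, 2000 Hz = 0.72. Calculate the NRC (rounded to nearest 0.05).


Given values:
  a_250 = 0.56, a_500 = 0.45
  a_1000 = 0.64, a_2000 = 0.72
Formula: NRC = (a250 + a500 + a1000 + a2000) / 4
Sum = 0.56 + 0.45 + 0.64 + 0.72 = 2.37
NRC = 2.37 / 4 = 0.5925
Rounded to nearest 0.05: 0.6

0.6


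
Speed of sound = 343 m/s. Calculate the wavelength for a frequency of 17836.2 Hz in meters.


Given values:
  c = 343 m/s, f = 17836.2 Hz
Formula: lambda = c / f
lambda = 343 / 17836.2
lambda = 0.0192

0.0192 m


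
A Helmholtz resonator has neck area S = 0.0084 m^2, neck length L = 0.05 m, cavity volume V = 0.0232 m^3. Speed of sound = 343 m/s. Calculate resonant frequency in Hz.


Given values:
  S = 0.0084 m^2, L = 0.05 m, V = 0.0232 m^3, c = 343 m/s
Formula: f = (c / (2*pi)) * sqrt(S / (V * L))
Compute V * L = 0.0232 * 0.05 = 0.00116
Compute S / (V * L) = 0.0084 / 0.00116 = 7.2414
Compute sqrt(7.2414) = 2.690985
Compute c / (2*pi) = 343 / 6.283185 = 54.590148
f = 54.590148 * 2.690985 = 146.9

146.9 Hz


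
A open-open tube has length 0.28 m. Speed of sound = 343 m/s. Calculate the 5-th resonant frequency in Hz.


Given values:
  Tube type: open-open, L = 0.28 m, c = 343 m/s, n = 5
Formula: f_n = n * c / (2 * L)
Compute 2 * L = 2 * 0.28 = 0.56
f = 5 * 343 / 0.56
f = 3062.5

3062.5 Hz


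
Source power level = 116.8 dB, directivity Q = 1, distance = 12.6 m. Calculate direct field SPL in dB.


Given values:
  Lw = 116.8 dB, Q = 1, r = 12.6 m
Formula: SPL = Lw + 10 * log10(Q / (4 * pi * r^2))
Compute 4 * pi * r^2 = 4 * pi * 12.6^2 = 1995.037
Compute Q / denom = 1 / 1995.037 = 0.00050124
Compute 10 * log10(0.00050124) = -32.9995
SPL = 116.8 + (-32.9995) = 83.8

83.8 dB


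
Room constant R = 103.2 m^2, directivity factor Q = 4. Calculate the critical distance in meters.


Given values:
  R = 103.2 m^2, Q = 4
Formula: d_c = 0.141 * sqrt(Q * R)
Compute Q * R = 4 * 103.2 = 412.8
Compute sqrt(412.8) = 20.3175
d_c = 0.141 * 20.3175 = 2.865

2.865 m


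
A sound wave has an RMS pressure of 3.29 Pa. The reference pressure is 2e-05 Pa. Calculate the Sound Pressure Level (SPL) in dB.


Given values:
  p = 3.29 Pa
  p_ref = 2e-05 Pa
Formula: SPL = 20 * log10(p / p_ref)
Compute ratio: p / p_ref = 3.29 / 2e-05 = 164500
Compute log10: log10(164500) = 5.216166
Multiply: SPL = 20 * 5.216166 = 104.32

104.32 dB


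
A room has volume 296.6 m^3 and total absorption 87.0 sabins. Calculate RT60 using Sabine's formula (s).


Given values:
  V = 296.6 m^3
  A = 87.0 sabins
Formula: RT60 = 0.161 * V / A
Numerator: 0.161 * 296.6 = 47.7526
RT60 = 47.7526 / 87.0 = 0.549

0.549 s


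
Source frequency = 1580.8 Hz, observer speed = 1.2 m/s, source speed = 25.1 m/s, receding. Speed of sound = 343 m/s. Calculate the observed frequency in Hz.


Given values:
  f_s = 1580.8 Hz, v_o = 1.2 m/s, v_s = 25.1 m/s
  Direction: receding
Formula: f_o = f_s * (c - v_o) / (c + v_s)
Numerator: c - v_o = 343 - 1.2 = 341.8
Denominator: c + v_s = 343 + 25.1 = 368.1
f_o = 1580.8 * 341.8 / 368.1 = 1467.86

1467.86 Hz


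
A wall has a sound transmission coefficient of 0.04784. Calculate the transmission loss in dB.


Given values:
  tau = 0.04784
Formula: TL = 10 * log10(1 / tau)
Compute 1 / tau = 1 / 0.04784 = 20.903
Compute log10(20.903) = 1.320209
TL = 10 * 1.320209 = 13.2

13.2 dB


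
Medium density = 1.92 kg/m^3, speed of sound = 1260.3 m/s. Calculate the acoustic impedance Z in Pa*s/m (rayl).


Given values:
  rho = 1.92 kg/m^3
  c = 1260.3 m/s
Formula: Z = rho * c
Z = 1.92 * 1260.3
Z = 2419.78

2419.78 rayl


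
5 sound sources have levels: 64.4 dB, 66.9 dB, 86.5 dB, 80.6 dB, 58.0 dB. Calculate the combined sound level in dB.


Formula: L_total = 10 * log10( sum(10^(Li/10)) )
  Source 1: 10^(64.4/10) = 2754228.7033
  Source 2: 10^(66.9/10) = 4897788.1937
  Source 3: 10^(86.5/10) = 446683592.151
  Source 4: 10^(80.6/10) = 114815362.1497
  Source 5: 10^(58.0/10) = 630957.3445
Sum of linear values = 569781928.5422
L_total = 10 * log10(569781928.5422) = 87.56

87.56 dB


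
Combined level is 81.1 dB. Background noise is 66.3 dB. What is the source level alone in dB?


Given values:
  L_total = 81.1 dB, L_bg = 66.3 dB
Formula: L_source = 10 * log10(10^(L_total/10) - 10^(L_bg/10))
Convert to linear:
  10^(81.1/10) = 128824955.1693
  10^(66.3/10) = 4265795.188
Difference: 128824955.1693 - 4265795.188 = 124559159.9813
L_source = 10 * log10(124559159.9813) = 80.95

80.95 dB


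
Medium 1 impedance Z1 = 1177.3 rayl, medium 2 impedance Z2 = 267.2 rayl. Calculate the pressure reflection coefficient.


Given values:
  Z1 = 1177.3 rayl, Z2 = 267.2 rayl
Formula: R = (Z2 - Z1) / (Z2 + Z1)
Numerator: Z2 - Z1 = 267.2 - 1177.3 = -910.1
Denominator: Z2 + Z1 = 267.2 + 1177.3 = 1444.5
R = -910.1 / 1444.5 = -0.63

-0.63


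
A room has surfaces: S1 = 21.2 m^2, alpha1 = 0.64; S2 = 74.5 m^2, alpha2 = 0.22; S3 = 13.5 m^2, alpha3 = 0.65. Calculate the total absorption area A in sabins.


Given surfaces:
  Surface 1: 21.2 * 0.64 = 13.568
  Surface 2: 74.5 * 0.22 = 16.39
  Surface 3: 13.5 * 0.65 = 8.775
Formula: A = sum(Si * alpha_i)
A = 13.568 + 16.39 + 8.775
A = 38.73

38.73 sabins


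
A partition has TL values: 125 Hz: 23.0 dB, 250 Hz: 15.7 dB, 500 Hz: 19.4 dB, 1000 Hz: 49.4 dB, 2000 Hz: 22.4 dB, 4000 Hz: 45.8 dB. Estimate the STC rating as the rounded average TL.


Given TL values at each frequency:
  125 Hz: 23.0 dB
  250 Hz: 15.7 dB
  500 Hz: 19.4 dB
  1000 Hz: 49.4 dB
  2000 Hz: 22.4 dB
  4000 Hz: 45.8 dB
Formula: STC ~ round(average of TL values)
Sum = 23.0 + 15.7 + 19.4 + 49.4 + 22.4 + 45.8 = 175.7
Average = 175.7 / 6 = 29.28
Rounded: 29

29


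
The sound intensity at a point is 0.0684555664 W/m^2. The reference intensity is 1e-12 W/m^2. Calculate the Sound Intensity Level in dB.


Given values:
  I = 0.0684555664 W/m^2
  I_ref = 1e-12 W/m^2
Formula: SIL = 10 * log10(I / I_ref)
Compute ratio: I / I_ref = 68455566400
Compute log10: log10(68455566400) = 10.835409
Multiply: SIL = 10 * 10.835409 = 108.35

108.35 dB


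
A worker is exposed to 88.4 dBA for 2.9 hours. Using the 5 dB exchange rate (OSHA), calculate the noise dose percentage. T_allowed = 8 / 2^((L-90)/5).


Given values:
  L = 88.4 dBA, T = 2.9 hours
Formula: T_allowed = 8 / 2^((L - 90) / 5)
Compute exponent: (88.4 - 90) / 5 = -0.32
Compute 2^(-0.32) = 0.80107
T_allowed = 8 / 0.80107 = 9.986643 hours
Dose = (T / T_allowed) * 100
Dose = (2.9 / 9.986643) * 100 = 29.04

29.04 %


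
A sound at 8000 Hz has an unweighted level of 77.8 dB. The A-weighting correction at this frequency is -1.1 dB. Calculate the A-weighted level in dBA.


Given values:
  SPL = 77.8 dB
  A-weighting at 8000 Hz = -1.1 dB
Formula: L_A = SPL + A_weight
L_A = 77.8 + (-1.1)
L_A = 76.7

76.7 dBA


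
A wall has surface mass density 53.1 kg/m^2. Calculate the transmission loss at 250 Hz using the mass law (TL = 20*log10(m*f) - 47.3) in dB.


Given values:
  m = 53.1 kg/m^2, f = 250 Hz
Formula: TL = 20 * log10(m * f) - 47.3
Compute m * f = 53.1 * 250 = 13275.0
Compute log10(13275.0) = 4.123035
Compute 20 * 4.123035 = 82.4607
TL = 82.4607 - 47.3 = 35.16

35.16 dB


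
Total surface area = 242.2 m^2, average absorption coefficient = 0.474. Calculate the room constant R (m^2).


Given values:
  S = 242.2 m^2, alpha = 0.474
Formula: R = S * alpha / (1 - alpha)
Numerator: 242.2 * 0.474 = 114.8028
Denominator: 1 - 0.474 = 0.526
R = 114.8028 / 0.526 = 218.26

218.26 m^2


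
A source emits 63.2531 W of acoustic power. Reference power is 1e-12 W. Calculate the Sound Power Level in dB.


Given values:
  W = 63.2531 W
  W_ref = 1e-12 W
Formula: SWL = 10 * log10(W / W_ref)
Compute ratio: W / W_ref = 63253100000000
Compute log10: log10(63253100000000) = 13.801082
Multiply: SWL = 10 * 13.801082 = 138.01

138.01 dB


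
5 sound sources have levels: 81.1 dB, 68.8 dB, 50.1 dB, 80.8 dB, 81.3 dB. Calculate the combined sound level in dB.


Formula: L_total = 10 * log10( sum(10^(Li/10)) )
  Source 1: 10^(81.1/10) = 128824955.1693
  Source 2: 10^(68.8/10) = 7585775.7503
  Source 3: 10^(50.1/10) = 102329.2992
  Source 4: 10^(80.8/10) = 120226443.4617
  Source 5: 10^(81.3/10) = 134896288.2592
Sum of linear values = 391635791.9397
L_total = 10 * log10(391635791.9397) = 85.93

85.93 dB
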